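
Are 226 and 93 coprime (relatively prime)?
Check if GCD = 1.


Euclidean algorithm:
226 = 2 * 93 + 40
93 = 2 * 40 + 13
40 = 3 * 13 + 1
13 = 13 * 1 + 0
GCD(226, 93) = 1

Yes, coprime (GCD = 1)


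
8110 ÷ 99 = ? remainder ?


8110 = 99 * 81 + 91
Check: 8019 + 91 = 8110

q = 81, r = 91


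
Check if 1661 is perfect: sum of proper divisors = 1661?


Proper divisors of 1661: 1, 11, 151
Sum = 1 + 11 + 151 = 163

No, 1661 is not perfect (163 ≠ 1661)


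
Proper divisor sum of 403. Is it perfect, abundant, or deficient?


Proper divisors: 1, 13, 31
Sum = 1 + 13 + 31 = 45
45 < 403 → deficient

s(403) = 45 (deficient)


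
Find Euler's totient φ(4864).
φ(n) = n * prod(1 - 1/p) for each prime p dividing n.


4864 = 2^8 × 19
Prime factors: 2, 19
φ(4864) = 4864 × (1-1/2) × (1-1/19)
= 4864 × 1/2 × 18/19 = 2304

φ(4864) = 2304


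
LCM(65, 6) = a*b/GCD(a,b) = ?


GCD(65, 6) = 1
LCM = 65*6/1 = 390/1 = 390

LCM = 390


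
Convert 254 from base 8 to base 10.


254 (base 8) = 172 (decimal)
172 (decimal) = 172 (base 10)


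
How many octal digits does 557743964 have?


557743964 in base 8 = 4117477534
Number of digits = 10

10 digits (base 8)


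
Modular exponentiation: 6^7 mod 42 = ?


6^1 mod 42 = 6
6^2 mod 42 = 36
6^3 mod 42 = 6
6^4 mod 42 = 36
6^5 mod 42 = 6
6^6 mod 42 = 36
6^7 mod 42 = 6


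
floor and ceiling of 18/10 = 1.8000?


18/10 = 1.8000
floor = 1
ceil = 2

floor = 1, ceil = 2


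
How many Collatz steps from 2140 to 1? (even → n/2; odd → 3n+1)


2140 → 1070 → 535 → 1606 → 803 → 2410 → 1205 → 3616 → 1808 → 904 → 452 → 226 → 113 → 340 → 170 → 85 → 256 → 128 → 64 → 32 → 16 → 8 → 4 → 2 → 1
Total steps = 24

24 steps


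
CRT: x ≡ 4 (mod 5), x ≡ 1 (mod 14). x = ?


M = 5*14 = 70
M1 = M/5 = 14, M2 = M/14 = 5
M1^(-1) mod 5 = 4, M2^(-1) mod 14 = 3
x = 4*14*4 + 1*5*3 = 239
239 mod 70 = 29
Check: 29 mod 5 = 4 ✓, 29 mod 14 = 1 ✓

x ≡ 29 (mod 70)


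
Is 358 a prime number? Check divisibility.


358 / 2 = 179 (exact division)
358 is NOT prime.

No, 358 is not prime


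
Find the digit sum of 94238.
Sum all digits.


9 + 4 + 2 + 3 + 8 = 26


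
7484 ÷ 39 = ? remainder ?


7484 = 39 * 191 + 35
Check: 7449 + 35 = 7484

q = 191, r = 35


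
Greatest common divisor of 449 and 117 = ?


449 = 3 * 117 + 98
117 = 1 * 98 + 19
98 = 5 * 19 + 3
19 = 6 * 3 + 1
3 = 3 * 1 + 0
GCD = 1


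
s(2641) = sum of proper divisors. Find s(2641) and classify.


Proper divisors: 1, 19, 139
Sum = 1 + 19 + 139 = 159
159 < 2641 → deficient

s(2641) = 159 (deficient)


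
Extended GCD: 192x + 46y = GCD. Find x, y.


Tabular extended Euclidean (each row: r = 192*s + 46*t):
r=192, s=1, t=0
r=46, s=0, t=1
q=4: r=8, s=1, t=-4   [192*(1) + 46*(-4) = 8]
q=5: r=6, s=-5, t=21   [192*(-5) + 46*(21) = 6]
q=1: r=2, s=6, t=-25   [192*(6) + 46*(-25) = 2]
q=3: r=0, s=-23, t=96   [192*(-23) + 46*(96) = 0]
GCD = 2; from the row with r=2: x=6, y=-25
Check: 192*(6) + 46*(-25) = 1152 - 1150 = 2

GCD = 2, x = 6, y = -25


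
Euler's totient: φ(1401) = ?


1401 = 3 × 467
Prime factors: 3, 467
φ(1401) = 1401 × (1-1/3) × (1-1/467)
= 1401 × 2/3 × 466/467 = 932

φ(1401) = 932


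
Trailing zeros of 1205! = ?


floor(1205/5) = 241
floor(1205/25) = 48
floor(1205/125) = 9
floor(1205/625) = 1
Total = 299

299 trailing zeros


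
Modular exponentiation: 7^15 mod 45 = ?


7^1 mod 45 = 7
7^2 mod 45 = 4
7^3 mod 45 = 28
7^4 mod 45 = 16
7^5 mod 45 = 22
7^6 mod 45 = 19
7^7 mod 45 = 43
7^8 mod 45 = 31
7^9 mod 45 = 37
7^10 mod 45 = 34
7^11 mod 45 = 13
7^12 mod 45 = 1
7^13 mod 45 = 7
7^14 mod 45 = 4
7^15 mod 45 = 28


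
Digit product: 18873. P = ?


1 × 8 × 8 × 7 × 3 = 1344


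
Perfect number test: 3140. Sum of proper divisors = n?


Proper divisors of 3140: 1, 2, 4, 5, 10, 20, 157, 314, 628, 785, 1570
Sum = 1 + 2 + 4 + 5 + 10 + 20 + 157 + 314 + 628 + 785 + 1570 = 3496

No, 3140 is not perfect (3496 ≠ 3140)


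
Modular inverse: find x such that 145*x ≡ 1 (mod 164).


Use the extended Euclidean algorithm on (164, 145); each row r = 164*s + 145*t:
r=164, s=1, t=0
r=145, s=0, t=1
q=1: r=19, s=1, t=-1   [164*(1) + 145*(-1) = 19]
q=7: r=12, s=-7, t=8   [164*(-7) + 145*(8) = 12]
q=1: r=7, s=8, t=-9   [164*(8) + 145*(-9) = 7]
q=1: r=5, s=-15, t=17   [164*(-15) + 145*(17) = 5]
q=1: r=2, s=23, t=-26   [164*(23) + 145*(-26) = 2]
q=2: r=1, s=-61, t=69   [164*(-61) + 145*(69) = 1]
q=2: r=0, s=145, t=-164   [164*(145) + 145*(-164) = 0]
GCD = 1 with t = 69, so 145*(69) ≡ 1 (mod 164)
Inverse = 69 mod 164 = 69
Check: 145 * 69 = 10005 ≡ 1 (mod 164)

145^(-1) ≡ 69 (mod 164)


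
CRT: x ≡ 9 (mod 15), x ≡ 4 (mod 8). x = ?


M = 15*8 = 120
M1 = M/15 = 8, M2 = M/8 = 15
M1^(-1) mod 15 = 2, M2^(-1) mod 8 = 7
x = 9*8*2 + 4*15*7 = 564
564 mod 120 = 84
Check: 84 mod 15 = 9 ✓, 84 mod 8 = 4 ✓

x ≡ 84 (mod 120)


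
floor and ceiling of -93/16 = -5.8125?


-93/16 = -5.8125
floor = -6
ceil = -5

floor = -6, ceil = -5


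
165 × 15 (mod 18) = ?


165 × 15 = 2475
2475 mod 18 = 9


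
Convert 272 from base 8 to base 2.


272 (base 8) = 186 (decimal)
186 (decimal) = 10111010 (base 2)


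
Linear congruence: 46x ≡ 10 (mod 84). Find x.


GCD(46, 84) = 2 divides 10
Divide: 23x ≡ 5 (mod 42)
x ≡ 13 (mod 42)


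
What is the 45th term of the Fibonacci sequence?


Sequence: 1, 1, 2, 3, 5, 8, 13, 21, 34, 55, 89, 144, 233, 377, 610, 987, 1597, 2584, 4181, 6765, 10946, 17711, 28657, 46368, 75025, 121393, 196418, 317811, 514229, 832040, 1346269, 2178309, 3524578, 5702887, 9227465, 14930352, 24157817, 39088169, 63245986, 102334155, 165580141, 267914296, 433494437, 701408733, 1134903170
F(45) = 1134903170


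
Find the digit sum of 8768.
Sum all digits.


8 + 7 + 6 + 8 = 29


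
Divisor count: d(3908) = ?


3908 = 2^2 × 977^1
d(3908) = (2+1) × (1+1) = 6

6 divisors


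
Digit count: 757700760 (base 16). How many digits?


757700760 in base 16 = 2D299898
Number of digits = 8

8 digits (base 16)


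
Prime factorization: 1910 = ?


1910 / 2 = 955
955 / 5 = 191
191 / 191 = 1
1910 = 2 × 5 × 191


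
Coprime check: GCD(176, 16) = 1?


Euclidean algorithm:
176 = 11 * 16 + 0
GCD(176, 16) = 16

No, not coprime (GCD = 16)


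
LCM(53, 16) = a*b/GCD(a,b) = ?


GCD(53, 16) = 1
LCM = 53*16/1 = 848/1 = 848

LCM = 848


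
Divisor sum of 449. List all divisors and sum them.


Divisors of 449: 1, 449
Sum = 1 + 449 = 450

σ(449) = 450


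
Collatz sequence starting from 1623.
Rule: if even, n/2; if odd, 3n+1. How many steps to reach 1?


1623 → 4870 → 2435 → 7306 → 3653 → 10960 → 5480 → 2740 → 1370 → 685 → 2056 → 1028 → 514 → 257 → 772 → 386 → 193 → 580 → 290 → 145 → 436 → 218 → 109 → 328 → 164 → 82 → 41 → 124 → 62 → 31 → 94 → 47 → 142 → 71 → 214 → 107 → 322 → 161 → 484 → 242 → 121 → 364 → 182 → 91 → 274 → 137 → 412 → 206 → 103 → 310 → 155 → 466 → 233 → 700 → 350 → 175 → 526 → 263 → 790 → 395 → 1186 → 593 → 1780 → 890 → 445 → 1336 → 668 → 334 → 167 → 502 → 251 → 754 → 377 → 1132 → 566 → 283 → 850 → 425 → 1276 → 638 → 319 → 958 → 479 → 1438 → 719 → 2158 → 1079 → 3238 → 1619 → 4858 → 2429 → 7288 → 3644 → 1822 → 911 → 2734 → 1367 → 4102 → 2051 → 6154 → 3077 → 9232 → 4616 → 2308 → 1154 → 577 → 1732 → 866 → 433 → 1300 → 650 → 325 → 976 → 488 → 244 → 122 → 61 → 184 → 92 → 46 → 23 → 70 → 35 → 106 → 53 → 160 → 80 → 40 → 20 → 10 → 5 → 16 → 8 → 4 → 2 → 1
Total steps = 135

135 steps


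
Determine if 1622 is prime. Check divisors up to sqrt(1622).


1622 / 2 = 811 (exact division)
1622 is NOT prime.

No, 1622 is not prime


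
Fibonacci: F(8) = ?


Sequence: 1, 1, 2, 3, 5, 8, 13, 21
F(8) = 21


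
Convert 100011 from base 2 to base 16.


100011 (base 2) = 35 (decimal)
35 (decimal) = 23 (base 16)


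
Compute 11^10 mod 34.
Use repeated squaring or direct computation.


11^1 mod 34 = 11
11^2 mod 34 = 19
11^3 mod 34 = 5
11^4 mod 34 = 21
11^5 mod 34 = 27
11^6 mod 34 = 25
11^7 mod 34 = 3
11^8 mod 34 = 33
11^9 mod 34 = 23
11^10 mod 34 = 15


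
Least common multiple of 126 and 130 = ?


GCD(126, 130) = 2
LCM = 126*130/2 = 16380/2 = 8190

LCM = 8190


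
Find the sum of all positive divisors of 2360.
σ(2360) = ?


Divisors of 2360: 1, 2, 4, 5, 8, 10, 20, 40, 59, 118, 236, 295, 472, 590, 1180, 2360
Sum = 1 + 2 + 4 + 5 + 8 + 10 + 20 + 40 + 59 + 118 + 236 + 295 + 472 + 590 + 1180 + 2360 = 5400

σ(2360) = 5400


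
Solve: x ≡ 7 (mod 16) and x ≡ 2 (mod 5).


M = 16*5 = 80
M1 = M/16 = 5, M2 = M/5 = 16
M1^(-1) mod 16 = 13, M2^(-1) mod 5 = 1
x = 7*5*13 + 2*16*1 = 487
487 mod 80 = 7
Check: 7 mod 16 = 7 ✓, 7 mod 5 = 2 ✓

x ≡ 7 (mod 80)


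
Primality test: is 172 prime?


172 / 2 = 86 (exact division)
172 is NOT prime.

No, 172 is not prime


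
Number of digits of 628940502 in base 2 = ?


628940502 in base 2 = 100101011111001101111011010110
Number of digits = 30

30 digits (base 2)


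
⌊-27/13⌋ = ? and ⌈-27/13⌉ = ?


-27/13 = -2.0769
floor = -3
ceil = -2

floor = -3, ceil = -2


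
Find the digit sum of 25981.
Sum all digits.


2 + 5 + 9 + 8 + 1 = 25


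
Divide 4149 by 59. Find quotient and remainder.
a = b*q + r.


4149 = 59 * 70 + 19
Check: 4130 + 19 = 4149

q = 70, r = 19


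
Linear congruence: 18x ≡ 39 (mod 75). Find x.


GCD(18, 75) = 3 divides 39
Divide: 6x ≡ 13 (mod 25)
x ≡ 23 (mod 25)


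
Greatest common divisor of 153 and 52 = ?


153 = 2 * 52 + 49
52 = 1 * 49 + 3
49 = 16 * 3 + 1
3 = 3 * 1 + 0
GCD = 1


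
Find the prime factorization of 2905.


2905 / 5 = 581
581 / 7 = 83
83 / 83 = 1
2905 = 5 × 7 × 83


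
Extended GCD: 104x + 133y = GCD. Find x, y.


Tabular extended Euclidean (each row: r = 104*s + 133*t):
r=104, s=1, t=0
r=133, s=0, t=1
q=0: r=104, s=1, t=0   [104*(1) + 133*(0) = 104]
q=1: r=29, s=-1, t=1   [104*(-1) + 133*(1) = 29]
q=3: r=17, s=4, t=-3   [104*(4) + 133*(-3) = 17]
q=1: r=12, s=-5, t=4   [104*(-5) + 133*(4) = 12]
q=1: r=5, s=9, t=-7   [104*(9) + 133*(-7) = 5]
q=2: r=2, s=-23, t=18   [104*(-23) + 133*(18) = 2]
q=2: r=1, s=55, t=-43   [104*(55) + 133*(-43) = 1]
q=2: r=0, s=-133, t=104   [104*(-133) + 133*(104) = 0]
GCD = 1; from the row with r=1: x=55, y=-43
Check: 104*(55) + 133*(-43) = 5720 - 5719 = 1

GCD = 1, x = 55, y = -43


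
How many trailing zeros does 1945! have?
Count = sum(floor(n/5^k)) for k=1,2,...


floor(1945/5) = 389
floor(1945/25) = 77
floor(1945/125) = 15
floor(1945/625) = 3
Total = 484

484 trailing zeros


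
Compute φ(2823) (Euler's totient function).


2823 = 3 × 941
Prime factors: 3, 941
φ(2823) = 2823 × (1-1/3) × (1-1/941)
= 2823 × 2/3 × 940/941 = 1880

φ(2823) = 1880


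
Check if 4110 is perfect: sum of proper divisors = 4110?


Proper divisors of 4110: 1, 2, 3, 5, 6, 10, 15, 30, 137, 274, 411, 685, 822, 1370, 2055
Sum = 1 + 2 + 3 + 5 + 6 + 10 + 15 + 30 + 137 + 274 + 411 + 685 + 822 + 1370 + 2055 = 5826

No, 4110 is not perfect (5826 ≠ 4110)


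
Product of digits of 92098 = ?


9 × 2 × 0 × 9 × 8 = 0


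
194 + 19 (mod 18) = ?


194 + 19 = 213
213 mod 18 = 15


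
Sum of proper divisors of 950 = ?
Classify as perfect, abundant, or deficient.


Proper divisors: 1, 2, 5, 10, 19, 25, 38, 50, 95, 190, 475
Sum = 1 + 2 + 5 + 10 + 19 + 25 + 38 + 50 + 95 + 190 + 475 = 910
910 < 950 → deficient

s(950) = 910 (deficient)


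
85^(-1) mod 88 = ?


Use the extended Euclidean algorithm on (88, 85); each row r = 88*s + 85*t:
r=88, s=1, t=0
r=85, s=0, t=1
q=1: r=3, s=1, t=-1   [88*(1) + 85*(-1) = 3]
q=28: r=1, s=-28, t=29   [88*(-28) + 85*(29) = 1]
q=3: r=0, s=85, t=-88   [88*(85) + 85*(-88) = 0]
GCD = 1 with t = 29, so 85*(29) ≡ 1 (mod 88)
Inverse = 29 mod 88 = 29
Check: 85 * 29 = 2465 ≡ 1 (mod 88)

85^(-1) ≡ 29 (mod 88)


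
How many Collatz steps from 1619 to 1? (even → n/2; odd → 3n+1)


1619 → 4858 → 2429 → 7288 → 3644 → 1822 → 911 → 2734 → 1367 → 4102 → 2051 → 6154 → 3077 → 9232 → 4616 → 2308 → 1154 → 577 → 1732 → 866 → 433 → 1300 → 650 → 325 → 976 → 488 → 244 → 122 → 61 → 184 → 92 → 46 → 23 → 70 → 35 → 106 → 53 → 160 → 80 → 40 → 20 → 10 → 5 → 16 → 8 → 4 → 2 → 1
Total steps = 47

47 steps


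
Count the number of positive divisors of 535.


535 = 5^1 × 107^1
d(535) = (1+1) × (1+1) = 4

4 divisors


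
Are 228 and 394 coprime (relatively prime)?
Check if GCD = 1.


Euclidean algorithm:
394 = 1 * 228 + 166
228 = 1 * 166 + 62
166 = 2 * 62 + 42
62 = 1 * 42 + 20
42 = 2 * 20 + 2
20 = 10 * 2 + 0
GCD(228, 394) = 2

No, not coprime (GCD = 2)


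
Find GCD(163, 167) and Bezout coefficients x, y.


Tabular extended Euclidean (each row: r = 163*s + 167*t):
r=163, s=1, t=0
r=167, s=0, t=1
q=0: r=163, s=1, t=0   [163*(1) + 167*(0) = 163]
q=1: r=4, s=-1, t=1   [163*(-1) + 167*(1) = 4]
q=40: r=3, s=41, t=-40   [163*(41) + 167*(-40) = 3]
q=1: r=1, s=-42, t=41   [163*(-42) + 167*(41) = 1]
q=3: r=0, s=167, t=-163   [163*(167) + 167*(-163) = 0]
GCD = 1; from the row with r=1: x=-42, y=41
Check: 163*(-42) + 167*(41) = -6846 + 6847 = 1

GCD = 1, x = -42, y = 41


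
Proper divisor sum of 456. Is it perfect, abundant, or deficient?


Proper divisors: 1, 2, 3, 4, 6, 8, 12, 19, 24, 38, 57, 76, 114, 152, 228
Sum = 1 + 2 + 3 + 4 + 6 + 8 + 12 + 19 + 24 + 38 + 57 + 76 + 114 + 152 + 228 = 744
744 > 456 → abundant

s(456) = 744 (abundant)


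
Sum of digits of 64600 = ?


6 + 4 + 6 + 0 + 0 = 16


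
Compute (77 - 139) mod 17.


77 - 139 = -62
-62 mod 17 = 6


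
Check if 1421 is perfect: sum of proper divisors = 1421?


Proper divisors of 1421: 1, 7, 29, 49, 203
Sum = 1 + 7 + 29 + 49 + 203 = 289

No, 1421 is not perfect (289 ≠ 1421)


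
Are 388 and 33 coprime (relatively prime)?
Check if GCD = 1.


Euclidean algorithm:
388 = 11 * 33 + 25
33 = 1 * 25 + 8
25 = 3 * 8 + 1
8 = 8 * 1 + 0
GCD(388, 33) = 1

Yes, coprime (GCD = 1)


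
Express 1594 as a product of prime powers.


1594 / 2 = 797
797 / 797 = 1
1594 = 2 × 797


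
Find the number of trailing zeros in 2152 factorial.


floor(2152/5) = 430
floor(2152/25) = 86
floor(2152/125) = 17
floor(2152/625) = 3
Total = 536

536 trailing zeros


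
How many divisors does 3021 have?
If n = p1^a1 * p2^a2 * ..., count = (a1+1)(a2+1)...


3021 = 3^1 × 19^1 × 53^1
d(3021) = (1+1) × (1+1) × (1+1) = 8

8 divisors


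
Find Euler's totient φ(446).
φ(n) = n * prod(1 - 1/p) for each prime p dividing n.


446 = 2 × 223
Prime factors: 2, 223
φ(446) = 446 × (1-1/2) × (1-1/223)
= 446 × 1/2 × 222/223 = 222

φ(446) = 222


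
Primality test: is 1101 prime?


1101 / 3 = 367 (exact division)
1101 is NOT prime.

No, 1101 is not prime


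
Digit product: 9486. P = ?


9 × 4 × 8 × 6 = 1728


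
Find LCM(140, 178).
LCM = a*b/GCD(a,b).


GCD(140, 178) = 2
LCM = 140*178/2 = 24920/2 = 12460

LCM = 12460


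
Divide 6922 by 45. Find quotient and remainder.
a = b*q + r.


6922 = 45 * 153 + 37
Check: 6885 + 37 = 6922

q = 153, r = 37


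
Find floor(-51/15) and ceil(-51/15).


-51/15 = -3.4000
floor = -4
ceil = -3

floor = -4, ceil = -3


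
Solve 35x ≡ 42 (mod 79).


GCD(35, 79) = 1, unique solution
a^(-1) mod 79 = 70
x = 70 * 42 mod 79 = 17

x ≡ 17 (mod 79)


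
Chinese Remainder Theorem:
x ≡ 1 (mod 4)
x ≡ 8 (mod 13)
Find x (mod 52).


M = 4*13 = 52
M1 = M/4 = 13, M2 = M/13 = 4
M1^(-1) mod 4 = 1, M2^(-1) mod 13 = 10
x = 1*13*1 + 8*4*10 = 333
333 mod 52 = 21
Check: 21 mod 4 = 1 ✓, 21 mod 13 = 8 ✓

x ≡ 21 (mod 52)


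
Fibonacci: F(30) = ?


Sequence: 1, 1, 2, 3, 5, 8, 13, 21, 34, 55, 89, 144, 233, 377, 610, 987, 1597, 2584, 4181, 6765, 10946, 17711, 28657, 46368, 75025, 121393, 196418, 317811, 514229, 832040
F(30) = 832040


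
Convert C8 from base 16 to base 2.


C8 (base 16) = 200 (decimal)
200 (decimal) = 11001000 (base 2)


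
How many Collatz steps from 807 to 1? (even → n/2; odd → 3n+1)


807 → 2422 → 1211 → 3634 → 1817 → 5452 → 2726 → 1363 → 4090 → 2045 → 6136 → 3068 → 1534 → 767 → 2302 → 1151 → 3454 → 1727 → 5182 → 2591 → 7774 → 3887 → 11662 → 5831 → 17494 → 8747 → 26242 → 13121 → 39364 → 19682 → 9841 → 29524 → 14762 → 7381 → 22144 → 11072 → 5536 → 2768 → 1384 → 692 → 346 → 173 → 520 → 260 → 130 → 65 → 196 → 98 → 49 → 148 → 74 → 37 → 112 → 56 → 28 → 14 → 7 → 22 → 11 → 34 → 17 → 52 → 26 → 13 → 40 → 20 → 10 → 5 → 16 → 8 → 4 → 2 → 1
Total steps = 72

72 steps


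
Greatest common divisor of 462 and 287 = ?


462 = 1 * 287 + 175
287 = 1 * 175 + 112
175 = 1 * 112 + 63
112 = 1 * 63 + 49
63 = 1 * 49 + 14
49 = 3 * 14 + 7
14 = 2 * 7 + 0
GCD = 7


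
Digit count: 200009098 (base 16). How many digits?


200009098 in base 16 = BEBE58A
Number of digits = 7

7 digits (base 16)


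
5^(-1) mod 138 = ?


Use the extended Euclidean algorithm on (138, 5); each row r = 138*s + 5*t:
r=138, s=1, t=0
r=5, s=0, t=1
q=27: r=3, s=1, t=-27   [138*(1) + 5*(-27) = 3]
q=1: r=2, s=-1, t=28   [138*(-1) + 5*(28) = 2]
q=1: r=1, s=2, t=-55   [138*(2) + 5*(-55) = 1]
q=2: r=0, s=-5, t=138   [138*(-5) + 5*(138) = 0]
GCD = 1 with t = -55, so 5*(-55) ≡ 1 (mod 138)
Inverse = -55 mod 138 = 83
Check: 5 * 83 = 415 ≡ 1 (mod 138)

5^(-1) ≡ 83 (mod 138)


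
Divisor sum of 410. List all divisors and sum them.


Divisors of 410: 1, 2, 5, 10, 41, 82, 205, 410
Sum = 1 + 2 + 5 + 10 + 41 + 82 + 205 + 410 = 756

σ(410) = 756


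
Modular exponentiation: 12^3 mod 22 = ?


12^1 mod 22 = 12
12^2 mod 22 = 12
12^3 mod 22 = 12


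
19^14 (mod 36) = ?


19^1 mod 36 = 19
19^2 mod 36 = 1
19^3 mod 36 = 19
19^4 mod 36 = 1
19^5 mod 36 = 19
19^6 mod 36 = 1
19^7 mod 36 = 19
19^8 mod 36 = 1
19^9 mod 36 = 19
19^10 mod 36 = 1
19^11 mod 36 = 19
19^12 mod 36 = 1
19^13 mod 36 = 19
19^14 mod 36 = 1


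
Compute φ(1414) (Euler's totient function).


1414 = 2 × 7 × 101
Prime factors: 2, 7, 101
φ(1414) = 1414 × (1-1/2) × (1-1/7) × (1-1/101)
= 1414 × 1/2 × 6/7 × 100/101 = 600

φ(1414) = 600


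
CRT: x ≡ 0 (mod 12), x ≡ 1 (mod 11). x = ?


M = 12*11 = 132
M1 = M/12 = 11, M2 = M/11 = 12
M1^(-1) mod 12 = 11, M2^(-1) mod 11 = 1
x = 0*11*11 + 1*12*1 = 12
12 mod 132 = 12
Check: 12 mod 12 = 0 ✓, 12 mod 11 = 1 ✓

x ≡ 12 (mod 132)


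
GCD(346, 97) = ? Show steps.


346 = 3 * 97 + 55
97 = 1 * 55 + 42
55 = 1 * 42 + 13
42 = 3 * 13 + 3
13 = 4 * 3 + 1
3 = 3 * 1 + 0
GCD = 1


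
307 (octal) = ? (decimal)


307 (base 8) = 199 (decimal)
199 (decimal) = 199 (base 10)


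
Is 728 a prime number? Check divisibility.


728 / 2 = 364 (exact division)
728 is NOT prime.

No, 728 is not prime


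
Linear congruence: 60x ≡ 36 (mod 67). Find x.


GCD(60, 67) = 1, unique solution
a^(-1) mod 67 = 19
x = 19 * 36 mod 67 = 14

x ≡ 14 (mod 67)


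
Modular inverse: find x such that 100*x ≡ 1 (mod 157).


Use the extended Euclidean algorithm on (157, 100); each row r = 157*s + 100*t:
r=157, s=1, t=0
r=100, s=0, t=1
q=1: r=57, s=1, t=-1   [157*(1) + 100*(-1) = 57]
q=1: r=43, s=-1, t=2   [157*(-1) + 100*(2) = 43]
q=1: r=14, s=2, t=-3   [157*(2) + 100*(-3) = 14]
q=3: r=1, s=-7, t=11   [157*(-7) + 100*(11) = 1]
q=14: r=0, s=100, t=-157   [157*(100) + 100*(-157) = 0]
GCD = 1 with t = 11, so 100*(11) ≡ 1 (mod 157)
Inverse = 11 mod 157 = 11
Check: 100 * 11 = 1100 ≡ 1 (mod 157)

100^(-1) ≡ 11 (mod 157)


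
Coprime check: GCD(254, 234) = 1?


Euclidean algorithm:
254 = 1 * 234 + 20
234 = 11 * 20 + 14
20 = 1 * 14 + 6
14 = 2 * 6 + 2
6 = 3 * 2 + 0
GCD(254, 234) = 2

No, not coprime (GCD = 2)


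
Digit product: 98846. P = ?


9 × 8 × 8 × 4 × 6 = 13824


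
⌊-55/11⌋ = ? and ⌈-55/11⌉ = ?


-55/11 = -5.0000
floor = -5
ceil = -5

floor = -5, ceil = -5


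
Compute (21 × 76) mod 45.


21 × 76 = 1596
1596 mod 45 = 21


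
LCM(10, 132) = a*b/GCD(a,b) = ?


GCD(10, 132) = 2
LCM = 10*132/2 = 1320/2 = 660

LCM = 660


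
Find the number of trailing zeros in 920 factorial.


floor(920/5) = 184
floor(920/25) = 36
floor(920/125) = 7
floor(920/625) = 1
Total = 228

228 trailing zeros


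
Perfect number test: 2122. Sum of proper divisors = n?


Proper divisors of 2122: 1, 2, 1061
Sum = 1 + 2 + 1061 = 1064

No, 2122 is not perfect (1064 ≠ 2122)


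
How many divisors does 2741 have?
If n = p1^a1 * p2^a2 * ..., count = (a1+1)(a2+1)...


2741 = 2741^1
d(2741) = (1+1) = 2

2 divisors


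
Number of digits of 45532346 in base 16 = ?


45532346 in base 16 = 2B6C4BA
Number of digits = 7

7 digits (base 16)


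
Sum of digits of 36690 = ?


3 + 6 + 6 + 9 + 0 = 24


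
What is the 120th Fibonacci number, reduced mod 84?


F(k) mod 84 for k=1..120:
1, 1, 2, 3, 5, 8, 13, 21, 34, 55, 5, 60, 65, 41, 22, 63, 1, 64, 65, 45, 26, 71, 13, 0, 13, 13, 26, 39, 65, 20, 1, 21, 22, 43, 65, 24, 5, 29, 34, 63, 13, 76, 5, 81, 2, 83, 1, 0, 1, 1, 2, 3, 5, 8, 13, 21, 34, 55, 5, 60, 65, 41, 22, 63, 1, 64, 65, 45, 26, 71, 13, 0, 13, 13, 26, 39, 65, 20, 1, 21, 22, 43, 65, 24, 5, 29, 34, 63, 13, 76, 5, 81, 2, 83, 1, 0, 1, 1, 2, 3, 5, 8, 13, 21, 34, 55, 5, 60, 65, 41, 22, 63, 1, 64, 65, 45, 26, 71, 13, 0
F(120) mod 84 = 0


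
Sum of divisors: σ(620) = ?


Divisors of 620: 1, 2, 4, 5, 10, 20, 31, 62, 124, 155, 310, 620
Sum = 1 + 2 + 4 + 5 + 10 + 20 + 31 + 62 + 124 + 155 + 310 + 620 = 1344

σ(620) = 1344


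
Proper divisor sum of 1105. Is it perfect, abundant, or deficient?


Proper divisors: 1, 5, 13, 17, 65, 85, 221
Sum = 1 + 5 + 13 + 17 + 65 + 85 + 221 = 407
407 < 1105 → deficient

s(1105) = 407 (deficient)


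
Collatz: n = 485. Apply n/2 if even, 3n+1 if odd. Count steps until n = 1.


485 → 1456 → 728 → 364 → 182 → 91 → 274 → 137 → 412 → 206 → 103 → 310 → 155 → 466 → 233 → 700 → 350 → 175 → 526 → 263 → 790 → 395 → 1186 → 593 → 1780 → 890 → 445 → 1336 → 668 → 334 → 167 → 502 → 251 → 754 → 377 → 1132 → 566 → 283 → 850 → 425 → 1276 → 638 → 319 → 958 → 479 → 1438 → 719 → 2158 → 1079 → 3238 → 1619 → 4858 → 2429 → 7288 → 3644 → 1822 → 911 → 2734 → 1367 → 4102 → 2051 → 6154 → 3077 → 9232 → 4616 → 2308 → 1154 → 577 → 1732 → 866 → 433 → 1300 → 650 → 325 → 976 → 488 → 244 → 122 → 61 → 184 → 92 → 46 → 23 → 70 → 35 → 106 → 53 → 160 → 80 → 40 → 20 → 10 → 5 → 16 → 8 → 4 → 2 → 1
Total steps = 97

97 steps


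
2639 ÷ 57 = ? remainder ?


2639 = 57 * 46 + 17
Check: 2622 + 17 = 2639

q = 46, r = 17


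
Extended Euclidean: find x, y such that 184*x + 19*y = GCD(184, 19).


Tabular extended Euclidean (each row: r = 184*s + 19*t):
r=184, s=1, t=0
r=19, s=0, t=1
q=9: r=13, s=1, t=-9   [184*(1) + 19*(-9) = 13]
q=1: r=6, s=-1, t=10   [184*(-1) + 19*(10) = 6]
q=2: r=1, s=3, t=-29   [184*(3) + 19*(-29) = 1]
q=6: r=0, s=-19, t=184   [184*(-19) + 19*(184) = 0]
GCD = 1; from the row with r=1: x=3, y=-29
Check: 184*(3) + 19*(-29) = 552 - 551 = 1

GCD = 1, x = 3, y = -29


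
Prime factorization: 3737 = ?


3737 / 37 = 101
101 / 101 = 1
3737 = 37 × 101


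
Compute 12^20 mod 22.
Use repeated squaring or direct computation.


12^1 mod 22 = 12
12^2 mod 22 = 12
12^3 mod 22 = 12
12^4 mod 22 = 12
12^5 mod 22 = 12
12^6 mod 22 = 12
12^7 mod 22 = 12
12^8 mod 22 = 12
12^9 mod 22 = 12
12^10 mod 22 = 12
12^11 mod 22 = 12
12^12 mod 22 = 12
12^13 mod 22 = 12
12^14 mod 22 = 12
12^15 mod 22 = 12
12^16 mod 22 = 12
12^17 mod 22 = 12
12^18 mod 22 = 12
12^19 mod 22 = 12
12^20 mod 22 = 12


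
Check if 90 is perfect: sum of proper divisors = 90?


Proper divisors of 90: 1, 2, 3, 5, 6, 9, 10, 15, 18, 30, 45
Sum = 1 + 2 + 3 + 5 + 6 + 9 + 10 + 15 + 18 + 30 + 45 = 144

No, 90 is not perfect (144 ≠ 90)


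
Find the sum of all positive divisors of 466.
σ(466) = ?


Divisors of 466: 1, 2, 233, 466
Sum = 1 + 2 + 233 + 466 = 702

σ(466) = 702


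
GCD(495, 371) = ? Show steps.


495 = 1 * 371 + 124
371 = 2 * 124 + 123
124 = 1 * 123 + 1
123 = 123 * 1 + 0
GCD = 1


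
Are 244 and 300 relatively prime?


Euclidean algorithm:
300 = 1 * 244 + 56
244 = 4 * 56 + 20
56 = 2 * 20 + 16
20 = 1 * 16 + 4
16 = 4 * 4 + 0
GCD(244, 300) = 4

No, not coprime (GCD = 4)


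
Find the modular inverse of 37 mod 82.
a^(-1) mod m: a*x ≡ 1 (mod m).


Use the extended Euclidean algorithm on (82, 37); each row r = 82*s + 37*t:
r=82, s=1, t=0
r=37, s=0, t=1
q=2: r=8, s=1, t=-2   [82*(1) + 37*(-2) = 8]
q=4: r=5, s=-4, t=9   [82*(-4) + 37*(9) = 5]
q=1: r=3, s=5, t=-11   [82*(5) + 37*(-11) = 3]
q=1: r=2, s=-9, t=20   [82*(-9) + 37*(20) = 2]
q=1: r=1, s=14, t=-31   [82*(14) + 37*(-31) = 1]
q=2: r=0, s=-37, t=82   [82*(-37) + 37*(82) = 0]
GCD = 1 with t = -31, so 37*(-31) ≡ 1 (mod 82)
Inverse = -31 mod 82 = 51
Check: 37 * 51 = 1887 ≡ 1 (mod 82)

37^(-1) ≡ 51 (mod 82)


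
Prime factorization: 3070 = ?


3070 / 2 = 1535
1535 / 5 = 307
307 / 307 = 1
3070 = 2 × 5 × 307


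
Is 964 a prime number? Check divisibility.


964 / 2 = 482 (exact division)
964 is NOT prime.

No, 964 is not prime


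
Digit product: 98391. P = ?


9 × 8 × 3 × 9 × 1 = 1944


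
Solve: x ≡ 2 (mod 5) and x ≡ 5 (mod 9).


M = 5*9 = 45
M1 = M/5 = 9, M2 = M/9 = 5
M1^(-1) mod 5 = 4, M2^(-1) mod 9 = 2
x = 2*9*4 + 5*5*2 = 122
122 mod 45 = 32
Check: 32 mod 5 = 2 ✓, 32 mod 9 = 5 ✓

x ≡ 32 (mod 45)


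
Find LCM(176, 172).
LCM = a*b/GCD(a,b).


GCD(176, 172) = 4
LCM = 176*172/4 = 30272/4 = 7568

LCM = 7568


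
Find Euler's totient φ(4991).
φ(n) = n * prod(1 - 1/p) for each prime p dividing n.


4991 = 7 × 23 × 31
Prime factors: 7, 23, 31
φ(4991) = 4991 × (1-1/7) × (1-1/23) × (1-1/31)
= 4991 × 6/7 × 22/23 × 30/31 = 3960

φ(4991) = 3960


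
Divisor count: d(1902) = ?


1902 = 2^1 × 3^1 × 317^1
d(1902) = (1+1) × (1+1) × (1+1) = 8

8 divisors


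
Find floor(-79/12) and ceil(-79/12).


-79/12 = -6.5833
floor = -7
ceil = -6

floor = -7, ceil = -6


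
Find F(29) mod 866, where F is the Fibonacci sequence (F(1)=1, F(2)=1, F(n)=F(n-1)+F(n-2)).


F(k) mod 866 for k=1..29:
1, 1, 2, 3, 5, 8, 13, 21, 34, 55, 89, 144, 233, 377, 610, 121, 731, 852, 717, 703, 554, 391, 79, 470, 549, 153, 702, 855, 691
F(29) mod 866 = 691


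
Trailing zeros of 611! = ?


floor(611/5) = 122
floor(611/25) = 24
floor(611/125) = 4
Total = 150

150 trailing zeros


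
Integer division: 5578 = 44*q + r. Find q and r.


5578 = 44 * 126 + 34
Check: 5544 + 34 = 5578

q = 126, r = 34


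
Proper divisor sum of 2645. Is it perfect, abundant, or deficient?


Proper divisors: 1, 5, 23, 115, 529
Sum = 1 + 5 + 23 + 115 + 529 = 673
673 < 2645 → deficient

s(2645) = 673 (deficient)


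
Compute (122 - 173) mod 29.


122 - 173 = -51
-51 mod 29 = 7


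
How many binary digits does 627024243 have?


627024243 in base 2 = 100101010111111010000101110011
Number of digits = 30

30 digits (base 2)


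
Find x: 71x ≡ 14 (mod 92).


GCD(71, 92) = 1, unique solution
a^(-1) mod 92 = 35
x = 35 * 14 mod 92 = 30

x ≡ 30 (mod 92)


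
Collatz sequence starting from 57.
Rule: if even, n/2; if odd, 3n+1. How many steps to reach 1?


57 → 172 → 86 → 43 → 130 → 65 → 196 → 98 → 49 → 148 → 74 → 37 → 112 → 56 → 28 → 14 → 7 → 22 → 11 → 34 → 17 → 52 → 26 → 13 → 40 → 20 → 10 → 5 → 16 → 8 → 4 → 2 → 1
Total steps = 32

32 steps


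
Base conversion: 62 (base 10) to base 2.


62 (base 10) = 62 (decimal)
62 (decimal) = 111110 (base 2)


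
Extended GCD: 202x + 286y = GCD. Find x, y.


Tabular extended Euclidean (each row: r = 202*s + 286*t):
r=202, s=1, t=0
r=286, s=0, t=1
q=0: r=202, s=1, t=0   [202*(1) + 286*(0) = 202]
q=1: r=84, s=-1, t=1   [202*(-1) + 286*(1) = 84]
q=2: r=34, s=3, t=-2   [202*(3) + 286*(-2) = 34]
q=2: r=16, s=-7, t=5   [202*(-7) + 286*(5) = 16]
q=2: r=2, s=17, t=-12   [202*(17) + 286*(-12) = 2]
q=8: r=0, s=-143, t=101   [202*(-143) + 286*(101) = 0]
GCD = 2; from the row with r=2: x=17, y=-12
Check: 202*(17) + 286*(-12) = 3434 - 3432 = 2

GCD = 2, x = 17, y = -12


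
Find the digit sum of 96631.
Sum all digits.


9 + 6 + 6 + 3 + 1 = 25


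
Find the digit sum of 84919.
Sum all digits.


8 + 4 + 9 + 1 + 9 = 31


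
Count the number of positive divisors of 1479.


1479 = 3^1 × 17^1 × 29^1
d(1479) = (1+1) × (1+1) × (1+1) = 8

8 divisors


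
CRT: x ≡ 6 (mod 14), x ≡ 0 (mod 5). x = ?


M = 14*5 = 70
M1 = M/14 = 5, M2 = M/5 = 14
M1^(-1) mod 14 = 3, M2^(-1) mod 5 = 4
x = 6*5*3 + 0*14*4 = 90
90 mod 70 = 20
Check: 20 mod 14 = 6 ✓, 20 mod 5 = 0 ✓

x ≡ 20 (mod 70)


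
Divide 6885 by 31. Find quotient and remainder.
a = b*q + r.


6885 = 31 * 222 + 3
Check: 6882 + 3 = 6885

q = 222, r = 3


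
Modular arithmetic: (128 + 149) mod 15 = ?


128 + 149 = 277
277 mod 15 = 7


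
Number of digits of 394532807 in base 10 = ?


394532807 has 9 digits in base 10
floor(log10(394532807)) + 1 = floor(8.5961) + 1 = 9

9 digits (base 10)


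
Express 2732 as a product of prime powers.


2732 / 2 = 1366
1366 / 2 = 683
683 / 683 = 1
2732 = 2^2 × 683


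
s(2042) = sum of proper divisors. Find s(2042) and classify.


Proper divisors: 1, 2, 1021
Sum = 1 + 2 + 1021 = 1024
1024 < 2042 → deficient

s(2042) = 1024 (deficient)


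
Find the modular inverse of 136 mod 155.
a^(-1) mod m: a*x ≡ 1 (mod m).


Use the extended Euclidean algorithm on (155, 136); each row r = 155*s + 136*t:
r=155, s=1, t=0
r=136, s=0, t=1
q=1: r=19, s=1, t=-1   [155*(1) + 136*(-1) = 19]
q=7: r=3, s=-7, t=8   [155*(-7) + 136*(8) = 3]
q=6: r=1, s=43, t=-49   [155*(43) + 136*(-49) = 1]
q=3: r=0, s=-136, t=155   [155*(-136) + 136*(155) = 0]
GCD = 1 with t = -49, so 136*(-49) ≡ 1 (mod 155)
Inverse = -49 mod 155 = 106
Check: 136 * 106 = 14416 ≡ 1 (mod 155)

136^(-1) ≡ 106 (mod 155)


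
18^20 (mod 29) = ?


18^1 mod 29 = 18
18^2 mod 29 = 5
18^3 mod 29 = 3
18^4 mod 29 = 25
18^5 mod 29 = 15
18^6 mod 29 = 9
18^7 mod 29 = 17
18^8 mod 29 = 16
18^9 mod 29 = 27
18^10 mod 29 = 22
18^11 mod 29 = 19
18^12 mod 29 = 23
18^13 mod 29 = 8
18^14 mod 29 = 28
18^15 mod 29 = 11
18^16 mod 29 = 24
18^17 mod 29 = 26
18^18 mod 29 = 4
18^19 mod 29 = 14
18^20 mod 29 = 20


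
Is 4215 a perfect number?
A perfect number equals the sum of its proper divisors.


Proper divisors of 4215: 1, 3, 5, 15, 281, 843, 1405
Sum = 1 + 3 + 5 + 15 + 281 + 843 + 1405 = 2553

No, 4215 is not perfect (2553 ≠ 4215)


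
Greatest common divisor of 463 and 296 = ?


463 = 1 * 296 + 167
296 = 1 * 167 + 129
167 = 1 * 129 + 38
129 = 3 * 38 + 15
38 = 2 * 15 + 8
15 = 1 * 8 + 7
8 = 1 * 7 + 1
7 = 7 * 1 + 0
GCD = 1


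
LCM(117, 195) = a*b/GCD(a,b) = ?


GCD(117, 195) = 39
LCM = 117*195/39 = 22815/39 = 585

LCM = 585


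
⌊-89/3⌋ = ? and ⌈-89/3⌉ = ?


-89/3 = -29.6667
floor = -30
ceil = -29

floor = -30, ceil = -29


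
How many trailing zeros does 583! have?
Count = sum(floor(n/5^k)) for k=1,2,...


floor(583/5) = 116
floor(583/25) = 23
floor(583/125) = 4
Total = 143

143 trailing zeros


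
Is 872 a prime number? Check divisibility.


872 / 2 = 436 (exact division)
872 is NOT prime.

No, 872 is not prime


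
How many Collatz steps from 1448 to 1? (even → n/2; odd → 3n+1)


1448 → 724 → 362 → 181 → 544 → 272 → 136 → 68 → 34 → 17 → 52 → 26 → 13 → 40 → 20 → 10 → 5 → 16 → 8 → 4 → 2 → 1
Total steps = 21

21 steps


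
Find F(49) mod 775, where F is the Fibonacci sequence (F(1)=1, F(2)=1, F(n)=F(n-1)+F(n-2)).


F(k) mod 775 for k=1..49:
1, 1, 2, 3, 5, 8, 13, 21, 34, 55, 89, 144, 233, 377, 610, 212, 47, 259, 306, 565, 96, 661, 757, 643, 625, 493, 343, 61, 404, 465, 94, 559, 653, 437, 315, 752, 292, 269, 561, 55, 616, 671, 512, 408, 145, 553, 698, 476, 399
F(49) mod 775 = 399


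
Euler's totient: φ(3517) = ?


3517 = 3517
Prime factors: 3517
φ(3517) = 3517 × (1-1/3517)
= 3517 × 3516/3517 = 3516

φ(3517) = 3516


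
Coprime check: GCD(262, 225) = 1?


Euclidean algorithm:
262 = 1 * 225 + 37
225 = 6 * 37 + 3
37 = 12 * 3 + 1
3 = 3 * 1 + 0
GCD(262, 225) = 1

Yes, coprime (GCD = 1)


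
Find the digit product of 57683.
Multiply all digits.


5 × 7 × 6 × 8 × 3 = 5040


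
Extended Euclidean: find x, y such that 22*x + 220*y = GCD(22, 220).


Tabular extended Euclidean (each row: r = 22*s + 220*t):
r=22, s=1, t=0
r=220, s=0, t=1
q=0: r=22, s=1, t=0   [22*(1) + 220*(0) = 22]
q=10: r=0, s=-10, t=1   [22*(-10) + 220*(1) = 0]
GCD = 22; from the row with r=22: x=1, y=0
Check: 22*(1) + 220*(0) = 22 + 0 = 22

GCD = 22, x = 1, y = 0


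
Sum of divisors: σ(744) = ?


Divisors of 744: 1, 2, 3, 4, 6, 8, 12, 24, 31, 62, 93, 124, 186, 248, 372, 744
Sum = 1 + 2 + 3 + 4 + 6 + 8 + 12 + 24 + 31 + 62 + 93 + 124 + 186 + 248 + 372 + 744 = 1920

σ(744) = 1920


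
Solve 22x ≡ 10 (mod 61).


GCD(22, 61) = 1, unique solution
a^(-1) mod 61 = 25
x = 25 * 10 mod 61 = 6

x ≡ 6 (mod 61)


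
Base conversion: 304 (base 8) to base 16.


304 (base 8) = 196 (decimal)
196 (decimal) = C4 (base 16)


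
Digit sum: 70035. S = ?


7 + 0 + 0 + 3 + 5 = 15


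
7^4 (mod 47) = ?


7^1 mod 47 = 7
7^2 mod 47 = 2
7^3 mod 47 = 14
7^4 mod 47 = 4


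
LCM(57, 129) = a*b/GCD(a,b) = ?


GCD(57, 129) = 3
LCM = 57*129/3 = 7353/3 = 2451

LCM = 2451


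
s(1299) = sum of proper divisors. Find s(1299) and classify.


Proper divisors: 1, 3, 433
Sum = 1 + 3 + 433 = 437
437 < 1299 → deficient

s(1299) = 437 (deficient)


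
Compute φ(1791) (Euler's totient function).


1791 = 3^2 × 199
Prime factors: 3, 199
φ(1791) = 1791 × (1-1/3) × (1-1/199)
= 1791 × 2/3 × 198/199 = 1188

φ(1791) = 1188


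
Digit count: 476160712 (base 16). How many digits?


476160712 in base 16 = 1C61A2C8
Number of digits = 8

8 digits (base 16)


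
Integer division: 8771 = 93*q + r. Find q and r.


8771 = 93 * 94 + 29
Check: 8742 + 29 = 8771

q = 94, r = 29


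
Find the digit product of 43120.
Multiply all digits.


4 × 3 × 1 × 2 × 0 = 0


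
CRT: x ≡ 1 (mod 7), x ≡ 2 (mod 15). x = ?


M = 7*15 = 105
M1 = M/7 = 15, M2 = M/15 = 7
M1^(-1) mod 7 = 1, M2^(-1) mod 15 = 13
x = 1*15*1 + 2*7*13 = 197
197 mod 105 = 92
Check: 92 mod 7 = 1 ✓, 92 mod 15 = 2 ✓

x ≡ 92 (mod 105)


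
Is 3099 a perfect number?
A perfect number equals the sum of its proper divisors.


Proper divisors of 3099: 1, 3, 1033
Sum = 1 + 3 + 1033 = 1037

No, 3099 is not perfect (1037 ≠ 3099)


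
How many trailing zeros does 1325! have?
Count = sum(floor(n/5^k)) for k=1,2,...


floor(1325/5) = 265
floor(1325/25) = 53
floor(1325/125) = 10
floor(1325/625) = 2
Total = 330

330 trailing zeros


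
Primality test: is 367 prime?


Check divisors up to sqrt(367) = 19.1572
No divisors found.
367 is prime.

Yes, 367 is prime


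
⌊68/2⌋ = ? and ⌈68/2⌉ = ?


68/2 = 34.0000
floor = 34
ceil = 34

floor = 34, ceil = 34


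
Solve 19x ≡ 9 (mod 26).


GCD(19, 26) = 1, unique solution
a^(-1) mod 26 = 11
x = 11 * 9 mod 26 = 21

x ≡ 21 (mod 26)


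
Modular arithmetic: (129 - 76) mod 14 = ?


129 - 76 = 53
53 mod 14 = 11


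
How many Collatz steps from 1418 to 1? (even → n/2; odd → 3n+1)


1418 → 709 → 2128 → 1064 → 532 → 266 → 133 → 400 → 200 → 100 → 50 → 25 → 76 → 38 → 19 → 58 → 29 → 88 → 44 → 22 → 11 → 34 → 17 → 52 → 26 → 13 → 40 → 20 → 10 → 5 → 16 → 8 → 4 → 2 → 1
Total steps = 34

34 steps


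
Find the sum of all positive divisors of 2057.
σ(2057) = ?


Divisors of 2057: 1, 11, 17, 121, 187, 2057
Sum = 1 + 11 + 17 + 121 + 187 + 2057 = 2394

σ(2057) = 2394


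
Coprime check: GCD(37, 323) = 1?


Euclidean algorithm:
323 = 8 * 37 + 27
37 = 1 * 27 + 10
27 = 2 * 10 + 7
10 = 1 * 7 + 3
7 = 2 * 3 + 1
3 = 3 * 1 + 0
GCD(37, 323) = 1

Yes, coprime (GCD = 1)


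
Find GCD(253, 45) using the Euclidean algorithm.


253 = 5 * 45 + 28
45 = 1 * 28 + 17
28 = 1 * 17 + 11
17 = 1 * 11 + 6
11 = 1 * 6 + 5
6 = 1 * 5 + 1
5 = 5 * 1 + 0
GCD = 1


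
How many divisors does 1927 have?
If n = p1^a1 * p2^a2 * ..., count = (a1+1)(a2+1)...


1927 = 41^1 × 47^1
d(1927) = (1+1) × (1+1) = 4

4 divisors


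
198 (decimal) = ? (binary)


198 (base 10) = 198 (decimal)
198 (decimal) = 11000110 (base 2)


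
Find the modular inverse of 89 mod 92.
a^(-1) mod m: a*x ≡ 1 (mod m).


Use the extended Euclidean algorithm on (92, 89); each row r = 92*s + 89*t:
r=92, s=1, t=0
r=89, s=0, t=1
q=1: r=3, s=1, t=-1   [92*(1) + 89*(-1) = 3]
q=29: r=2, s=-29, t=30   [92*(-29) + 89*(30) = 2]
q=1: r=1, s=30, t=-31   [92*(30) + 89*(-31) = 1]
q=2: r=0, s=-89, t=92   [92*(-89) + 89*(92) = 0]
GCD = 1 with t = -31, so 89*(-31) ≡ 1 (mod 92)
Inverse = -31 mod 92 = 61
Check: 89 * 61 = 5429 ≡ 1 (mod 92)

89^(-1) ≡ 61 (mod 92)


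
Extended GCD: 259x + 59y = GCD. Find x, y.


Tabular extended Euclidean (each row: r = 259*s + 59*t):
r=259, s=1, t=0
r=59, s=0, t=1
q=4: r=23, s=1, t=-4   [259*(1) + 59*(-4) = 23]
q=2: r=13, s=-2, t=9   [259*(-2) + 59*(9) = 13]
q=1: r=10, s=3, t=-13   [259*(3) + 59*(-13) = 10]
q=1: r=3, s=-5, t=22   [259*(-5) + 59*(22) = 3]
q=3: r=1, s=18, t=-79   [259*(18) + 59*(-79) = 1]
q=3: r=0, s=-59, t=259   [259*(-59) + 59*(259) = 0]
GCD = 1; from the row with r=1: x=18, y=-79
Check: 259*(18) + 59*(-79) = 4662 - 4661 = 1

GCD = 1, x = 18, y = -79


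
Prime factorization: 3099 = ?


3099 / 3 = 1033
1033 / 1033 = 1
3099 = 3 × 1033


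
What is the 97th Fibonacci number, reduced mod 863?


F(k) mod 863 for k=1..97:
1, 1, 2, 3, 5, 8, 13, 21, 34, 55, 89, 144, 233, 377, 610, 124, 734, 858, 729, 724, 590, 451, 178, 629, 807, 573, 517, 227, 744, 108, 852, 97, 86, 183, 269, 452, 721, 310, 168, 478, 646, 261, 44, 305, 349, 654, 140, 794, 71, 2, 73, 75, 148, 223, 371, 594, 102, 696, 798, 631, 566, 334, 37, 371, 408, 779, 324, 240, 564, 804, 505, 446, 88, 534, 622, 293, 52, 345, 397, 742, 276, 155, 431, 586, 154, 740, 31, 771, 802, 710, 649, 496, 282, 778, 197, 112, 309
F(97) mod 863 = 309


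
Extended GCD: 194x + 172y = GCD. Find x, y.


Tabular extended Euclidean (each row: r = 194*s + 172*t):
r=194, s=1, t=0
r=172, s=0, t=1
q=1: r=22, s=1, t=-1   [194*(1) + 172*(-1) = 22]
q=7: r=18, s=-7, t=8   [194*(-7) + 172*(8) = 18]
q=1: r=4, s=8, t=-9   [194*(8) + 172*(-9) = 4]
q=4: r=2, s=-39, t=44   [194*(-39) + 172*(44) = 2]
q=2: r=0, s=86, t=-97   [194*(86) + 172*(-97) = 0]
GCD = 2; from the row with r=2: x=-39, y=44
Check: 194*(-39) + 172*(44) = -7566 + 7568 = 2

GCD = 2, x = -39, y = 44


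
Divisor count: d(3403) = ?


3403 = 41^1 × 83^1
d(3403) = (1+1) × (1+1) = 4

4 divisors


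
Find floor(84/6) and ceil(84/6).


84/6 = 14.0000
floor = 14
ceil = 14

floor = 14, ceil = 14


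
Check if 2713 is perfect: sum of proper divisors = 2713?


Proper divisors of 2713: 1
Sum = 1 = 1

No, 2713 is not perfect (1 ≠ 2713)


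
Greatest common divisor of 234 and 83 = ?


234 = 2 * 83 + 68
83 = 1 * 68 + 15
68 = 4 * 15 + 8
15 = 1 * 8 + 7
8 = 1 * 7 + 1
7 = 7 * 1 + 0
GCD = 1
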